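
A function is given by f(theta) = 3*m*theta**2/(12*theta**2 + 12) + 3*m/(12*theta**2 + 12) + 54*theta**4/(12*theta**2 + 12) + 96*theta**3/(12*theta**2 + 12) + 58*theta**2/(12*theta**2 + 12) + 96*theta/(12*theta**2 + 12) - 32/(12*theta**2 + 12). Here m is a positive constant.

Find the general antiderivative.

Integrate term by term and add the pieces.
Check: d/dtheta[m*theta/4 + 3*theta**3/2 + 4*theta**2 + theta/3 - 3*atan(theta)] = (3*m*theta**2 + 3*m + 54*theta**4 + 96*theta**3 + 58*theta**2 + 96*theta - 32)/(12*theta**2 + 12), which equals f(theta).

F(theta) = m*theta/4 + 3*theta**3/2 + 4*theta**2 + theta/3 - 3*atan(theta) + C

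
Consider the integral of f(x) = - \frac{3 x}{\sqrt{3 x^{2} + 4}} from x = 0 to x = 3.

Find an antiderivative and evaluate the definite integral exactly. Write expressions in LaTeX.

f matches the chain-rule pattern g'(h)*h' with inner function h(x) = 3 x^{2} + 4; substituting u = h(x) collapses the integral.
F(x) = - \sqrt{3 x^{2} + 4} is an antiderivative of f.
Check: d/dx[- \sqrt{3 x^{2} + 4}] = - \frac{3 x}{\sqrt{3 x^{2} + 4}} = f(x).
F(3) = - \sqrt{31}; F(0) = -2.
Integral = F(3) - F(0) = 2 - \sqrt{31}.

Antiderivative: F(x) = - \sqrt{3 x^{2} + 4}; value = 2 - \sqrt{31}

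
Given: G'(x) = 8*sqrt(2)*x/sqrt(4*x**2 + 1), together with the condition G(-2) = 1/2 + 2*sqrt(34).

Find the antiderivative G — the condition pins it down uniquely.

G'(x) matches the chain-rule pattern g'(h)*h' with inner function h(x) = 2*x**2 + 1/2; substituting u = h(x) collapses the integral.
A general antiderivative is 4*sqrt(2*x**2 + 1/2) + C.
The condition gives C = 1/2 + 2*sqrt(34) - (2*sqrt(34)) = 1/2.
So G(x) = (4*sqrt(2)*sqrt(4*x**2 + 1) + 1)/2.
Check: d/dx[(4*sqrt(2)*sqrt(4*x**2 + 1) + 1)/2] = 8*sqrt(2)*x/sqrt(4*x**2 + 1) = G'(x).

G(x) = (4*sqrt(2)*sqrt(4*x**2 + 1) + 1)/2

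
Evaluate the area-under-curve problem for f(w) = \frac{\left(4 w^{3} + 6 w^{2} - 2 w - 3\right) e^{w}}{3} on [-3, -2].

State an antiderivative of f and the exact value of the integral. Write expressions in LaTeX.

Recognize the product-rule pattern: f = u'v + uv' with u = \frac{4 w^{3}}{3} - 2 w^{2} + \frac{10 w}{3} - \frac{13}{3}, v = e^{w}, so integration by parts undoes it.
F(w) = \frac{4 w^{3} e^{w}}{3} - 2 w^{2} e^{w} + \frac{10 w e^{w}}{3} - \frac{13 e^{w}}{3} is an antiderivative of f.
Check: d/dw[\frac{4 w^{3} e^{w}}{3} - 2 w^{2} e^{w} + \frac{10 w e^{w}}{3} - \frac{13 e^{w}}{3}] = \frac{4 w^{3} e^{w}}{3} + 2 w^{2} e^{w} - \frac{2 w e^{w}}{3} - e^{w}, which equals f(w).
F(-2) = - \frac{89}{3 e^{2}}; F(-3) = - \frac{205}{3 e^{3}}.
Integral = F(-2) - F(-3) = - \frac{89}{3 e^{2}} + \frac{205}{3 e^{3}}.

Antiderivative: F(w) = \frac{4 w^{3} e^{w}}{3} - 2 w^{2} e^{w} + \frac{10 w e^{w}}{3} - \frac{13 e^{w}}{3}; value = - \frac{89}{3 e^{2}} + \frac{205}{3 e^{3}}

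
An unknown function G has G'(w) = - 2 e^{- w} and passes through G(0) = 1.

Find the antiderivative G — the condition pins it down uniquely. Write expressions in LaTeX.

G(w) = \left(2 - e^{w}\right) e^{- w}

Any candidate G(w) must reproduce the stated G'(w) exactly.
A general antiderivative is 2 e^{- w} + C.
The condition gives C = 1 - (2) = -1.
So G(w) = \left(2 - e^{w}\right) e^{- w}.
Check: d/dw[\left(2 - e^{w}\right) e^{- w}] = - 2 e^{- w} = G'(w).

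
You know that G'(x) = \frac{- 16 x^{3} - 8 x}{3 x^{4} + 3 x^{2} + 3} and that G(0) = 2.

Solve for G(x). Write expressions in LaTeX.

The substitution u = x^{4} + x^{2} + 1 works: G'(x) is exactly (dG/du)*(du/dx) for that inner function.
A general antiderivative is - \frac{4 \log{\left(x^{4} + x^{2} + 1 \right)}}{3} + C.
The condition gives C = 2 - (0) = 2.
So G(x) = 2 - \frac{4 \log{\left(x^{4} + x^{2} + 1 \right)}}{3}.
Check: d/dx[2 - \frac{4 \log{\left(x^{4} + x^{2} + 1 \right)}}{3}] = \frac{- 16 x^{3} - 8 x}{3 x^{4} + 3 x^{2} + 3} = G'(x).

G(x) = 2 - \frac{4 \log{\left(x^{4} + x^{2} + 1 \right)}}{3}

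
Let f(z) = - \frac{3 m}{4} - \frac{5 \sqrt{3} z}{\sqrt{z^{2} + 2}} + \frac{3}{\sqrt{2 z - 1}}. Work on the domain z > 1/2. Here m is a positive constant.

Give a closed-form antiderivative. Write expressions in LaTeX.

An antiderivative is F(z) = - \frac{3 m z}{4} + 3 \sqrt{2 z - 1} - 5 \sqrt{3 z^{2} + 6}.

The integrand splits into summands that can be handled one at a time.
Check: d/dz[- \frac{3 m z}{4} + 3 \sqrt{2 z - 1} - 5 \sqrt{3 z^{2} + 6}] = \frac{- 3 m \sqrt{2 z - 1} \sqrt{z^{2} + 2} - 20 \sqrt{3} z \sqrt{2 z - 1} + 12 \sqrt{z^{2} + 2}}{4 \sqrt{2 z - 1} \sqrt{z^{2} + 2}}, which equals f(z).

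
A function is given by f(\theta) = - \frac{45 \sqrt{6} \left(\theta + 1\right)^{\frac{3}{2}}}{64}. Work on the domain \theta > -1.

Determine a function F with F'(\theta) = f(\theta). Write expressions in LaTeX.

Since d/d\theta undoes antidifferentiation here, F'(\theta) = f(\theta) is required of F(\theta).
Check: d/d\theta[- \frac{9 \sqrt{6} \left(\theta + 1\right)^{\frac{5}{2}}}{32}] = - \frac{45 \sqrt{6} \theta \sqrt{\theta + 1}}{64} - \frac{45 \sqrt{6} \sqrt{\theta + 1}}{64}, which equals f(\theta).

An antiderivative is F(\theta) = - \frac{9 \sqrt{6} \left(\theta + 1\right)^{\frac{5}{2}}}{32}.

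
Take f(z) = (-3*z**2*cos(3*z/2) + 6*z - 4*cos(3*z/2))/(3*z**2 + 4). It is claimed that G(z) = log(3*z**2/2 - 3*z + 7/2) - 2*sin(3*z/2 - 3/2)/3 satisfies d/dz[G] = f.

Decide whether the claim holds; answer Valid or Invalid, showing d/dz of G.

d/dz[G] = (-3*z**2*cos(3*z/2 - 3/2) + 6*z*cos(3*z/2 - 3/2) + 6*z - 7*cos(3*z/2 - 3/2) - 6)/(3*z**2 - 6*z + 7)
d/dz[G] - f(z) = (9*z**4*cos(3*z/2) - 9*z**4*cos(3*z/2 - 3/2) - 18*z**3*cos(3*z/2) + 18*z**3*cos(3*z/2 - 3/2) + 33*z**2*cos(3*z/2) - 33*z**2*cos(3*z/2 - 3/2) + 18*z**2 - 24*z*cos(3*z/2) + 24*z*cos(3*z/2 - 3/2) - 18*z + 28*cos(3*z/2) - 28*cos(3*z/2 - 3/2) - 24)/(9*z**4 - 18*z**3 + 33*z**2 - 24*z + 28) != 0.

Invalid: d/dz[G] - f = (9*z**4*cos(3*z/2) - 9*z**4*cos(3*z/2 - 3/2) - 18*z**3*cos(3*z/2) + 18*z**3*cos(3*z/2 - 3/2) + 33*z**2*cos(3*z/2) - 33*z**2*cos(3*z/2 - 3/2) + 18*z**2 - 24*z*cos(3*z/2) + 24*z*cos(3*z/2 - 3/2) - 18*z + 28*cos(3*z/2) - 28*cos(3*z/2 - 3/2) - 24)/(9*z**4 - 18*z**3 + 33*z**2 - 24*z + 28), which is not 0.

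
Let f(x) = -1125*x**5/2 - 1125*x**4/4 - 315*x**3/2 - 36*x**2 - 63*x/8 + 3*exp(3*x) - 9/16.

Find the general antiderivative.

The integrand splits into summands that can be handled one at a time.
Check: d/dx[-(3000*x**6 + 1800*x**5 + 1260*x**4 + 384*x**3 + 126*x**2 + 18*x - 32*exp(3*x) + 3)/32] = -1125*x**5/2 - 1125*x**4/4 - 315*x**3/2 - 36*x**2 - 63*x/8 + 3*exp(3*x) - 9/16 = f(x).

F(x) = -(3000*x**6 + 1800*x**5 + 1260*x**4 + 384*x**3 + 126*x**2 + 18*x - 32*exp(3*x) + 3)/32 + C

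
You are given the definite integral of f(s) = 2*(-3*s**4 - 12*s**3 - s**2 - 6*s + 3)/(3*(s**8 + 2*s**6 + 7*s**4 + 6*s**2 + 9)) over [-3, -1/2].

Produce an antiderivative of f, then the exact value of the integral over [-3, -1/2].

f has the shape u'v + uv' for u = 1/(s**4 + s**2 + 3) and v = 2*s/3 + 2 — it is the derivative of the product u*v.
F(s) = 2*(s + 3)/(3*(s**4 + s**2 + 3)) is an antiderivative of f.
Check: d/ds[2*(s + 3)/(3*(s**4 + s**2 + 3))] = (-6*s**4 - 24*s**3 - 2*s**2 - 12*s + 6)/(3*s**8 + 6*s**6 + 21*s**4 + 18*s**2 + 27), which equals f(s).
F(-1/2) = 80/159; F(-3) = 0.
Integral = F(-1/2) - F(-3) = 80/159.

Antiderivative: F(s) = 2*(s + 3)/(3*(s**4 + s**2 + 3)); value = 80/159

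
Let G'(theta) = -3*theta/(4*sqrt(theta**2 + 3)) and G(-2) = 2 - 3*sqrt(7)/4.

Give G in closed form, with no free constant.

G(theta) = 2 - 3*sqrt(theta**2 + 3)/4

G'(theta) matches the chain-rule pattern g'(h)*h' with inner function h(theta) = theta**2 + 3; substituting u = h(theta) collapses the integral.
A general antiderivative is -3*sqrt(theta**2 + 3)/4 + C.
The condition gives C = 2 - 3*sqrt(7)/4 - (-3*sqrt(7)/4) = 2.
So G(theta) = 2 - 3*sqrt(theta**2 + 3)/4.
Check: d/dtheta[2 - 3*sqrt(theta**2 + 3)/4] = -3*theta/(4*sqrt(theta**2 + 3)) = G'(theta).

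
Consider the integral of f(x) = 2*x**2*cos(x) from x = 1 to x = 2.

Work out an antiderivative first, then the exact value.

Antiderivative: F(x) = 2*x**2*sin(x) + 4*x*cos(x) - 4*sin(x); value = 8*cos(2) - 4*cos(1) + 2*sin(1) + 4*sin(2)

A candidate is checked by its d/dx: the result must match f(x).
F(x) = 2*x**2*sin(x) + 4*x*cos(x) - 4*sin(x) is an antiderivative of f.
Check: d/dx[2*x**2*sin(x) + 4*x*cos(x) - 4*sin(x)] = 2*x**2*cos(x) = f(x).
F(2) = 8*cos(2) + 4*sin(2); F(1) = -2*sin(1) + 4*cos(1).
Integral = F(2) - F(1) = 8*cos(2) - 4*cos(1) + 2*sin(1) + 4*sin(2).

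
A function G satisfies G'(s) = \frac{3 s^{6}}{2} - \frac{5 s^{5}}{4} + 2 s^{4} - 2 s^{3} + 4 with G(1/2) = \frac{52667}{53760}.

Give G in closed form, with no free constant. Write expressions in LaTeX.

Integrate term by term and add the pieces.
A general antiderivative is \frac{3 s^{7}}{14} - \frac{5 s^{6}}{24} + \frac{2 s^{5}}{5} - \frac{s^{4}}{2} + 4 s + C.
The condition gives C = \frac{52667}{53760} - (\frac{106427}{53760}) = -1.
So G(s) = \frac{3 s^{7}}{14} - \frac{5 s^{6}}{24} + \frac{2 s^{5}}{5} - \frac{s^{4}}{2} + 4 s - 1.
Check: d/ds[\frac{3 s^{7}}{14} - \frac{5 s^{6}}{24} + \frac{2 s^{5}}{5} - \frac{s^{4}}{2} + 4 s - 1] = \frac{3 s^{6}}{2} - \frac{5 s^{5}}{4} + 2 s^{4} - 2 s^{3} + 4 = G'(s).

G(s) = \frac{3 s^{7}}{14} - \frac{5 s^{6}}{24} + \frac{2 s^{5}}{5} - \frac{s^{4}}{2} + 4 s - 1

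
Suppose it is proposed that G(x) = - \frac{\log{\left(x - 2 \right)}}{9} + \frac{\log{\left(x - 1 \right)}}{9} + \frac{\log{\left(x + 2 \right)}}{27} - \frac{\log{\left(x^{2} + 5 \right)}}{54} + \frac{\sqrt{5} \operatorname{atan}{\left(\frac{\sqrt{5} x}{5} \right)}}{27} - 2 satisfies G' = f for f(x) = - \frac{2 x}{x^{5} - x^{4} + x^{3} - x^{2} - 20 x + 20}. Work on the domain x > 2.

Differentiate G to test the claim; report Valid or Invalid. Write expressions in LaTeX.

d/dx[G] = - \frac{2 x}{x^{5} - x^{4} + x^{3} - x^{2} - 20 x + 20}
This equals f(x) exactly, so the claim holds.

Valid. The derivative of G reproduces f.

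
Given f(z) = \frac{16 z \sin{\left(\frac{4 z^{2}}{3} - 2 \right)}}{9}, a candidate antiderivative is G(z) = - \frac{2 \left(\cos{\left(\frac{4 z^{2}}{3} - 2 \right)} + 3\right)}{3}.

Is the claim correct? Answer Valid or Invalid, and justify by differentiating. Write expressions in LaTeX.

d/dz[G] = \frac{16 z \sin{\left(\frac{4 z^{2}}{3} - 2 \right)}}{9}
This equals f(z) exactly, so the claim holds.

Valid - the claim checks out under differentiation.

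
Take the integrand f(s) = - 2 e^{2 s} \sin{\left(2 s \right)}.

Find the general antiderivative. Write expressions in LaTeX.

F(s) = \frac{\left(- \sin{\left(2 s \right)} + \cos{\left(2 s \right)}\right) e^{2 s}}{2} + C

Since d/ds undoes antidifferentiation here, F'(s) = f(s) is required of F(s).
Check: d/ds[\frac{\left(- \sin{\left(2 s \right)} + \cos{\left(2 s \right)}\right) e^{2 s}}{2}] = - 2 e^{2 s} \sin{\left(2 s \right)} = f(s).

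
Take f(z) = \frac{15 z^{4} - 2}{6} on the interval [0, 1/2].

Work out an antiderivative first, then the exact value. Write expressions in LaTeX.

Antiderivative: F(z) = \frac{z^{5}}{2} - \frac{z}{3}; value = - \frac{29}{192}

Any candidate F(z) must reproduce f(z) exactly when differentiated.
F(z) = \frac{z^{5}}{2} - \frac{z}{3} is an antiderivative of f.
Check: d/dz[\frac{z^{5}}{2} - \frac{z}{3}] = \frac{5 z^{4}}{2} - \frac{1}{3}, which equals f(z).
F(1/2) = - \frac{29}{192}; F(0) = 0.
Integral = F(1/2) - F(0) = - \frac{29}{192}.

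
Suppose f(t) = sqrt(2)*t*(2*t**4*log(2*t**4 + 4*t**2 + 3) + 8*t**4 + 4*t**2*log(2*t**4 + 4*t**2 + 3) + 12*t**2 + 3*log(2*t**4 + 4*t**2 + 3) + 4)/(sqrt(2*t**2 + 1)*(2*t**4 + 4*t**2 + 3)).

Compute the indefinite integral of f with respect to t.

F(t) = sqrt(2)*sqrt(2*t**2 + 1)*log(2*t**4 + 4*t**2 + 3)/2 + C

f has the shape u'v + uv' for u = sqrt(t**2 + 1/2) and v = log(2*t**4 + 4*t**2 + 3) — it is the derivative of the product u*v.
Check: d/dt[sqrt(2)*sqrt(2*t**2 + 1)*log(2*t**4 + 4*t**2 + 3)/2] = (2*sqrt(2)*t**5*log(2*t**4 + 4*t**2 + 3) + 8*sqrt(2)*t**5 + 4*sqrt(2)*t**3*log(2*t**4 + 4*t**2 + 3) + 12*sqrt(2)*t**3 + 3*sqrt(2)*t*log(2*t**4 + 4*t**2 + 3) + 4*sqrt(2)*t)/(2*t**4*sqrt(2*t**2 + 1) + 4*t**2*sqrt(2*t**2 + 1) + 3*sqrt(2*t**2 + 1)), which equals f(t).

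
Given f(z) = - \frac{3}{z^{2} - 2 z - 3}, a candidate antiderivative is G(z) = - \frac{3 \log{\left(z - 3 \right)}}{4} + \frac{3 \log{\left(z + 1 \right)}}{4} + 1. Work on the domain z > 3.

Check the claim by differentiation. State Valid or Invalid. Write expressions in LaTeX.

d/dz[G] = - \frac{3}{z^{2} - 2 z - 3}
This equals f(z) exactly, so the claim holds.

Valid. The derivative of G reproduces f.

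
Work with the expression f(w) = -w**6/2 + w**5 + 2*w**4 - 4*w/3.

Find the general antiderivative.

The integrand splits into summands that can be handled one at a time.
Check: d/dw[w**2*(-15*w**5 + 35*w**4 + 84*w**3 - 140)/210] = -w**6/2 + w**5 + 2*w**4 - 4*w/3 = f(w).

F(w) = w**2*(-15*w**5 + 35*w**4 + 84*w**3 - 140)/210 + C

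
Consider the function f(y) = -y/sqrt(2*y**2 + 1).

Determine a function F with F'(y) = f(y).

f matches the chain-rule pattern g'(h)*h' with inner function h(y) = 2*y**2 + 1; substituting u = h(y) collapses the integral.
Check: d/dy[-sqrt(2*y**2 + 1)/2] = -y/sqrt(2*y**2 + 1) = f(y).

An antiderivative is F(y) = -sqrt(2*y**2 + 1)/2.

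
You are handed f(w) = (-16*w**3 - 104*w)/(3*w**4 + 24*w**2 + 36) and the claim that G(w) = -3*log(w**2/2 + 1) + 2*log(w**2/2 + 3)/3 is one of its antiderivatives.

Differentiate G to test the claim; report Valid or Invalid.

d/dw[G] = (-14*w**3 - 100*w)/(3*w**4 + 24*w**2 + 36)
d/dw[G] - f(w) = 2*w/(3*w**2 + 18) != 0.

Invalid: d/dw[G] - f = 2*w/(3*w**2 + 18), which is not 0.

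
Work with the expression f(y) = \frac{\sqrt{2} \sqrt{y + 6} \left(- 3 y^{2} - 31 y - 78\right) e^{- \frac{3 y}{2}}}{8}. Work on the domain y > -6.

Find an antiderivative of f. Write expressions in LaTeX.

An antiderivative is F(y) = 2 \left(\frac{y}{2} + 3\right)^{\frac{5}{2}} e^{- \frac{3 y}{2}}.

f has the shape u'v + uv' for u = 2 \left(\frac{y}{2} + 3\right)^{\frac{5}{2}} and v = e^{- \frac{3 y}{2}} — it is the derivative of the product u*v.
Check: d/dy[2 \left(\frac{y}{2} + 3\right)^{\frac{5}{2}} e^{- \frac{3 y}{2}}] = \frac{\sqrt{2} \left(- 3 y^{2} \sqrt{y + 6} - 31 y \sqrt{y + 6} - 78 \sqrt{y + 6}\right) e^{- \frac{3 y}{2}}}{8}, which equals f(y).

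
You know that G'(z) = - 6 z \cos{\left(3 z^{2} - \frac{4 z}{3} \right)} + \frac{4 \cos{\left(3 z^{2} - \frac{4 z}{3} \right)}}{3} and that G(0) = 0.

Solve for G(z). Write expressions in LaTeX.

G'(z) matches the chain-rule pattern g'(h)*h' with inner function h(z) = 3 z^{2} - \frac{4 z}{3}; substituting u = h(z) collapses the integral.
A general antiderivative is - \sin{\left(3 z^{2} - \frac{4 z}{3} \right)} + C.
The condition gives C = 0 - (0) = 0.
So G(z) = - \sin{\left(3 z^{2} - \frac{4 z}{3} \right)}.
Check: d/dz[- \sin{\left(3 z^{2} - \frac{4 z}{3} \right)}] = - 6 z \cos{\left(3 z^{2} - \frac{4 z}{3} \right)} + \frac{4 \cos{\left(3 z^{2} - \frac{4 z}{3} \right)}}{3} = G'(z).

G(z) = - \sin{\left(3 z^{2} - \frac{4 z}{3} \right)}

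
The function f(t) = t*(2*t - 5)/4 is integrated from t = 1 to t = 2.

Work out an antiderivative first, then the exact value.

Antiderivative: F(t) = t**3/6 - 5*t**2/8; value = -17/24

Since d/dt undoes antidifferentiation here, F'(t) = f(t) is required of F(t).
F(t) = t**3/6 - 5*t**2/8 is an antiderivative of f.
Check: d/dt[t**3/6 - 5*t**2/8] = t**2/2 - 5*t/4, which equals f(t).
F(2) = -7/6; F(1) = -11/24.
Integral = F(2) - F(1) = -17/24.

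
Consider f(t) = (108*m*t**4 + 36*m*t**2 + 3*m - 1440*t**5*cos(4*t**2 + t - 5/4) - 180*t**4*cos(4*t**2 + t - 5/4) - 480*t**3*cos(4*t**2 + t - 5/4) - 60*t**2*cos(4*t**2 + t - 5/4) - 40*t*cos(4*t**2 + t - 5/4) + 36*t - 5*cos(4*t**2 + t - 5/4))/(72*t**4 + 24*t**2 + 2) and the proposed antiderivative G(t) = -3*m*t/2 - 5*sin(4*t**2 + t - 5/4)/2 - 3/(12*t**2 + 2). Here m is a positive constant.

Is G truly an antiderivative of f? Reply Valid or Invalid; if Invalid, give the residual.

d/dt[G] = (-108*m*t**4 - 36*m*t**2 - 3*m - 1440*t**5*cos(4*t**2 + t - 5/4) - 180*t**4*cos(4*t**2 + t - 5/4) - 480*t**3*cos(4*t**2 + t - 5/4) - 60*t**2*cos(4*t**2 + t - 5/4) - 40*t*cos(4*t**2 + t - 5/4) + 36*t - 5*cos(4*t**2 + t - 5/4))/(72*t**4 + 24*t**2 + 2)
d/dt[G] - f(t) = -3*m != 0.

Invalid: d/dt[G] - f = -3*m, which is not 0.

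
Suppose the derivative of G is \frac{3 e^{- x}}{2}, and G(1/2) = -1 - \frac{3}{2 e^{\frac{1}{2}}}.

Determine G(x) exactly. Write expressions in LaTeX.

G(x) = -1 - \frac{3 e^{- x}}{2}

Any candidate G(x) must reproduce the stated G'(x) exactly.
A general antiderivative is - \frac{3 e^{- x}}{2} + C.
The condition gives C = -1 - \frac{3}{2 e^{\frac{1}{2}}} - (- \frac{3}{2 e^{\frac{1}{2}}}) = -1.
So G(x) = -1 - \frac{3 e^{- x}}{2}.
Check: d/dx[-1 - \frac{3 e^{- x}}{2}] = \frac{3 e^{- x}}{2} = G'(x).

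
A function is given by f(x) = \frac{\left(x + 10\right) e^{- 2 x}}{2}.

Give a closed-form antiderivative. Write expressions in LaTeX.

An antiderivative is F(x) = \frac{\left(- 2 x - 21\right) e^{- 2 x}}{8}.

Recognize the product-rule pattern: f = u'v + uv' with u = - \frac{x}{4} - \frac{21}{8}, v = e^{- 2 x}, so integration by parts undoes it.
Check: d/dx[\frac{\left(- 2 x - 21\right) e^{- 2 x}}{8}] = \frac{\left(x + 10\right) e^{- 2 x}}{2} = f(x).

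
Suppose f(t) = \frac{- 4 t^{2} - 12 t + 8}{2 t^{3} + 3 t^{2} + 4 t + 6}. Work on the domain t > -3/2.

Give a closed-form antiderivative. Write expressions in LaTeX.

Differentiate the proposed F(t) back; it has to land on f(t) exactly.
Check: d/dt[2 \log{\left(2 t + 3 \right)} - 2 \log{\left(t^{2} + 2 \right)}] = \frac{- 4 t^{2} - 12 t + 8}{2 t^{3} + 3 t^{2} + 4 t + 6} = f(t).

An antiderivative is F(t) = 2 \log{\left(2 t + 3 \right)} - 2 \log{\left(t^{2} + 2 \right)}.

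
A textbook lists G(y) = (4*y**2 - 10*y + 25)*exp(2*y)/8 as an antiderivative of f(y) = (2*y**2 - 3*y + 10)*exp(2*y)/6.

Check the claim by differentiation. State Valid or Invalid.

Invalid: d/dy[G] - f = 2*y**2*exp(2*y)/3 - y*exp(2*y) + 10*exp(2*y)/3, which is not 0.

d/dy[G] = y**2*exp(2*y) - 3*y*exp(2*y)/2 + 5*exp(2*y)
d/dy[G] - f(y) = 2*y**2*exp(2*y)/3 - y*exp(2*y) + 10*exp(2*y)/3 != 0.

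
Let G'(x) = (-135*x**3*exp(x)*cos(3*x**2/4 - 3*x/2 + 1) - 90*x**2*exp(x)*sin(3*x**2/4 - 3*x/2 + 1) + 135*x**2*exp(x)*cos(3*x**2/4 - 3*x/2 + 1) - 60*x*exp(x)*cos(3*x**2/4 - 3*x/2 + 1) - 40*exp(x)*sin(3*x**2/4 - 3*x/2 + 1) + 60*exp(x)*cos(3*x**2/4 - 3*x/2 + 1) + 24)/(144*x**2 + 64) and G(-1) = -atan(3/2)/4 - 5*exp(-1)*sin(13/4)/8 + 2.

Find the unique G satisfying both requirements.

G(x) = -5*exp(x)*sin(3*x**2/4 - 3*x/2 + 1)/8 + atan(3*x/2)/4 + 2

A candidate passes only if d/dx[G] lands on the given G'(x) exactly.
A general antiderivative is -5*exp(x)*sin(3*x**2/4 - 3*x/2 + 1)/8 + atan(3*x/2)/4 + C.
The condition gives C = -atan(3/2)/4 - 5*exp(-1)*sin(13/4)/8 + 2 - (-atan(3/2)/4 - 5*exp(-1)*sin(13/4)/8) = 2.
So G(x) = -5*exp(x)*sin(3*x**2/4 - 3*x/2 + 1)/8 + atan(3*x/2)/4 + 2.
Check: d/dx[-5*exp(x)*sin(3*x**2/4 - 3*x/2 + 1)/8 + atan(3*x/2)/4 + 2] = (-135*x**3*exp(x)*cos(3*x**2/4 - 3*x/2 + 1) - 90*x**2*exp(x)*sin(3*x**2/4 - 3*x/2 + 1) + 135*x**2*exp(x)*cos(3*x**2/4 - 3*x/2 + 1) - 60*x*exp(x)*cos(3*x**2/4 - 3*x/2 + 1) - 40*exp(x)*sin(3*x**2/4 - 3*x/2 + 1) + 60*exp(x)*cos(3*x**2/4 - 3*x/2 + 1) + 24)/(144*x**2 + 64) = G'(x).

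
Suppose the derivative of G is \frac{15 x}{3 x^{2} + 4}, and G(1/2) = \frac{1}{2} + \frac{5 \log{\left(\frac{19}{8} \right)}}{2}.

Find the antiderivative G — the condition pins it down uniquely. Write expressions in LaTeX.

G(x) = \frac{5 \log{\left(\frac{3 x^{2}}{2} + 2 \right)} + 1}{2}

G'(x) matches the chain-rule pattern g'(h)*h' with inner function h(x) = \frac{3 x^{2}}{2} + 2; substituting u = h(x) collapses the integral.
A general antiderivative is \frac{5 \log{\left(\frac{3 x^{2}}{2} + 2 \right)}}{2} + C.
The condition gives C = \frac{1}{2} + \frac{5 \log{\left(\frac{19}{8} \right)}}{2} - (\frac{5 \log{\left(\frac{19}{8} \right)}}{2}) = \frac{1}{2}.
So G(x) = \frac{5 \log{\left(\frac{3 x^{2}}{2} + 2 \right)} + 1}{2}.
Check: d/dx[\frac{5 \log{\left(\frac{3 x^{2}}{2} + 2 \right)} + 1}{2}] = \frac{15 x}{3 x^{2} + 4} = G'(x).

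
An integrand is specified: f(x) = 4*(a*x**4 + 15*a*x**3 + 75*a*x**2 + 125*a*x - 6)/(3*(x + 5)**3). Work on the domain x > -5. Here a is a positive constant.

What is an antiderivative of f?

A first test for any F(x): its x-derivative must equal f(x) identically.
Check: d/dx[(2*a*x**4 + 20*a*x**3 + 50*a*x**2 + 12)/(3*x**2 + 30*x + 75)] = (4*a*x**4 + 60*a*x**3 + 300*a*x**2 + 500*a*x - 24)/(3*x**3 + 45*x**2 + 225*x + 375), which equals f(x).

An antiderivative is F(x) = (2*a*x**4 + 20*a*x**3 + 50*a*x**2 + 12)/(3*x**2 + 30*x + 75).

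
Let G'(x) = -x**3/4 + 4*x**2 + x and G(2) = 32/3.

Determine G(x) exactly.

The integrand splits into summands that can be handled one at a time.
A general antiderivative is -x**4/16 + 4*x**3/3 + x**2/2 + C.
The condition gives C = 32/3 - (35/3) = -1.
So G(x) = -x**4/16 + 4*x**3/3 + x**2/2 - 1.
Check: d/dx[-x**4/16 + 4*x**3/3 + x**2/2 - 1] = -x**3/4 + 4*x**2 + x = G'(x).

G(x) = -x**4/16 + 4*x**3/3 + x**2/2 - 1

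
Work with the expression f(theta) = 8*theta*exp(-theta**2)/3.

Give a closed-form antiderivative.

f matches the chain-rule pattern g'(h)*h' with inner function h(theta) = -theta**2; substituting u = h(theta) collapses the integral.
Check: d/dtheta[-4*exp(-theta**2)/3] = 8*theta*exp(-theta**2)/3 = f(theta).

An antiderivative is F(theta) = -4*exp(-theta**2)/3.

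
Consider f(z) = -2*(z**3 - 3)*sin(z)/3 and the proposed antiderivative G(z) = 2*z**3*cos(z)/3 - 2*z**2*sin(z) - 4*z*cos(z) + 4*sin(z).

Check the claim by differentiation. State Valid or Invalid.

Invalid: d/dz[G] - f = -2*sin(z), which is not 0.

d/dz[G] = -2*z**3*sin(z)/3
d/dz[G] - f(z) = -2*sin(z) != 0.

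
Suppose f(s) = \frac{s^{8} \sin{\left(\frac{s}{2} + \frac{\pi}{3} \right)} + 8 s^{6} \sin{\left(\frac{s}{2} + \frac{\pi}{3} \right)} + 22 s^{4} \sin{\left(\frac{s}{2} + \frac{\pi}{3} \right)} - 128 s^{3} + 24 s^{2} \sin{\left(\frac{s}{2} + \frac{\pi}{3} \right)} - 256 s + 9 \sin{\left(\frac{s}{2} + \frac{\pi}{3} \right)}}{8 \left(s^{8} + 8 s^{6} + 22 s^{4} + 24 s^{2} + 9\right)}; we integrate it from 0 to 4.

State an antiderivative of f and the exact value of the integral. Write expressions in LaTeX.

Antiderivative: F(s) = - \frac{\cos{\left(\frac{s}{2} + \frac{\pi}{3} \right)}}{4} + \frac{4}{s^{4} + 4 s^{2} + 3}; value = - \frac{9271}{7752} - \frac{\cos{\left(\frac{\pi}{3} + 2 \right)}}{4}

Whatever form F(s) takes, F'(s) = f(s) is non-negotiable.
F(s) = - \frac{\cos{\left(\frac{s}{2} + \frac{\pi}{3} \right)}}{4} + \frac{4}{s^{4} + 4 s^{2} + 3} is an antiderivative of f.
Check: d/ds[- \frac{\cos{\left(\frac{s}{2} + \frac{\pi}{3} \right)}}{4} + \frac{4}{s^{4} + 4 s^{2} + 3}] = \frac{s^{8} \sin{\left(\frac{s}{2} + \frac{\pi}{3} \right)} + 8 s^{6} \sin{\left(\frac{s}{2} + \frac{\pi}{3} \right)} + 22 s^{4} \sin{\left(\frac{s}{2} + \frac{\pi}{3} \right)} - 128 s^{3} + 24 s^{2} \sin{\left(\frac{s}{2} + \frac{\pi}{3} \right)} - 256 s + 9 \sin{\left(\frac{s}{2} + \frac{\pi}{3} \right)}}{8 s^{8} + 64 s^{6} + 176 s^{4} + 192 s^{2} + 72}, which equals f(s).
F(4) = \frac{4}{323} - \frac{\cos{\left(\frac{\pi}{3} + 2 \right)}}{4}; F(0) = \frac{29}{24}.
Integral = F(4) - F(0) = - \frac{9271}{7752} - \frac{\cos{\left(\frac{\pi}{3} + 2 \right)}}{4}.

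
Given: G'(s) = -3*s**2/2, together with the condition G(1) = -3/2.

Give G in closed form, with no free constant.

G(s) = -s**3/2 - 1

Recover the given G'(s) by differentiating a candidate G(s); any mismatch rules it out.
A general antiderivative is -s**3/2 + C.
The condition gives C = -3/2 - (-1/2) = -1.
So G(s) = -s**3/2 - 1.
Check: d/ds[-s**3/2 - 1] = -3*s**2/2 = G'(s).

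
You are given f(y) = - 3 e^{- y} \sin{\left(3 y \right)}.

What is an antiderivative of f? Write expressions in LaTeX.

An antiderivative is F(y) = \frac{\left(3 \sin{\left(3 y \right)} + 9 \cos{\left(3 y \right)}\right) e^{- y}}{10}.

Recover f(y) by differentiating a candidate F(y); any mismatch rules it out.
Check: d/dy[\frac{\left(3 \sin{\left(3 y \right)} + 9 \cos{\left(3 y \right)}\right) e^{- y}}{10}] = - 3 e^{- y} \sin{\left(3 y \right)} = f(y).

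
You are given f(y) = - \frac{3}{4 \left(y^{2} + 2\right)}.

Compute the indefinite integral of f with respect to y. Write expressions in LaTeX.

F(y) = - \frac{3 \sqrt{2} \operatorname{atan}{\left(\frac{\sqrt{2} y}{2} \right)}}{8} + C

A candidate is checked by its d/dy: the result must match f(y).
Check: d/dy[- \frac{3 \sqrt{2} \operatorname{atan}{\left(\frac{\sqrt{2} y}{2} \right)}}{8}] = - \frac{3}{4 y^{2} + 8}, which equals f(y).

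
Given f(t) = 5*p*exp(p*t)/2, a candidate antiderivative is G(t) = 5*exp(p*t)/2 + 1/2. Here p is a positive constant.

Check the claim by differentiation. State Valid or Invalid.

d/dt[G] = 5*p*exp(p*t)/2
This equals f(t) exactly, so the claim holds.

Valid. The derivative of G reproduces f.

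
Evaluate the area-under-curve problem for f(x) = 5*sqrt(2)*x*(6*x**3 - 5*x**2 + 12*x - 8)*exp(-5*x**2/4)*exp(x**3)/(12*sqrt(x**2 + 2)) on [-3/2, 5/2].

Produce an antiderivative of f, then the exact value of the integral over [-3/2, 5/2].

Antiderivative: F(x) = 5*sqrt(x**2/2 + 1)*exp(x**3 - 5*x**2/4)/3; value = -5*sqrt(34)*exp(-99/16)/12 + 5*sqrt(66)*exp(125/16)/12

f has the shape u'v + uv' for u = 5*sqrt(x**2/2 + 1)/3 and v = exp(x**3 - 5*x**2/4) — it is the derivative of the product u*v.
F(x) = 5*sqrt(x**2/2 + 1)*exp(x**3 - 5*x**2/4)/3 is an antiderivative of f.
Check: d/dx[5*sqrt(x**2/2 + 1)*exp(x**3 - 5*x**2/4)/3] = sqrt(2)*(30*x**4*exp(-5*x**2/4)*exp(x**3) - 25*x**3*exp(-5*x**2/4)*exp(x**3) + 60*x**2*exp(-5*x**2/4)*exp(x**3) - 40*x*exp(-5*x**2/4)*exp(x**3))/(12*sqrt(x**2 + 2)), which equals f(x).
F(5/2) = 5*sqrt(66)*exp(125/16)/12; F(-3/2) = 5*sqrt(34)*exp(-99/16)/12.
Integral = F(5/2) - F(-3/2) = -5*sqrt(34)*exp(-99/16)/12 + 5*sqrt(66)*exp(125/16)/12.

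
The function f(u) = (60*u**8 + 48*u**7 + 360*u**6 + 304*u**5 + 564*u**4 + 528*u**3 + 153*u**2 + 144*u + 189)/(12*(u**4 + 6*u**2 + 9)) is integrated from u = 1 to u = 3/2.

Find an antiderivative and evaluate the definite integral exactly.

Antiderivative: F(u) = u**5 + u**4 + 2*u**2/3 + 2*u - 3*u/(4*u**2 + 12); value = 8375/672

Since d/du undoes antidifferentiation here, F'(u) = f(u) is required of F(u).
F(u) = u**5 + u**4 + 2*u**2/3 + 2*u - 3*u/(4*u**2 + 12) is an antiderivative of f.
Check: d/du[u**5 + u**4 + 2*u**2/3 + 2*u - 3*u/(4*u**2 + 12)] = (60*u**8 + 48*u**7 + 360*u**6 + 304*u**5 + 564*u**4 + 528*u**3 + 153*u**2 + 144*u + 189)/(12*u**4 + 72*u**2 + 108), which equals f(u).
F(3/2) = 3795/224; F(1) = 215/48.
Integral = F(3/2) - F(1) = 8375/672.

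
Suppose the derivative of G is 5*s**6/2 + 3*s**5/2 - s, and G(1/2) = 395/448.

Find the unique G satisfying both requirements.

G(s) = (10*s**7 + 7*s**6 - 14*s**2 + 28)/28

The integrand splits into summands that can be handled one at a time.
A general antiderivative is 5*s**7/14 + s**6/4 - s**2/2 + C.
The condition gives C = 395/448 - (-53/448) = 1.
So G(s) = (10*s**7 + 7*s**6 - 14*s**2 + 28)/28.
Check: d/ds[(10*s**7 + 7*s**6 - 14*s**2 + 28)/28] = 5*s**6/2 + 3*s**5/2 - s = G'(s).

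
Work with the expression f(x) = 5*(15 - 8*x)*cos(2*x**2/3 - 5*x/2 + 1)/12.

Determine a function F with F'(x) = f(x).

An antiderivative is F(x) = -5*sin(2*x**2/3 - 5*x/2 + 1)/2.

f matches the chain-rule pattern g'(h)*h' with inner function h(x) = 2*x**2/3 - 5*x/2 + 1; substituting u = h(x) collapses the integral.
Check: d/dx[-5*sin(2*x**2/3 - 5*x/2 + 1)/2] = -10*x*cos(2*x**2/3 - 5*x/2 + 1)/3 + 25*cos(2*x**2/3 - 5*x/2 + 1)/4, which equals f(x).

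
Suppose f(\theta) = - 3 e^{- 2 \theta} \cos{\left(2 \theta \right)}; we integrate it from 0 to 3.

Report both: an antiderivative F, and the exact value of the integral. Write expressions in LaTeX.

An antiderivative F(\theta) passes only if d/d\theta[F] lands on f(\theta) exactly.
F(\theta) = \frac{3 \left(- \sin{\left(2 \theta \right)} + \cos{\left(2 \theta \right)}\right) e^{- 2 \theta}}{4} is an antiderivative of f.
Check: d/d\theta[\frac{3 \left(- \sin{\left(2 \theta \right)} + \cos{\left(2 \theta \right)}\right) e^{- 2 \theta}}{4}] = - 3 e^{- 2 \theta} \cos{\left(2 \theta \right)} = f(\theta).
F(3) = - \frac{3 \sin{\left(6 \right)}}{4 e^{6}} + \frac{3 \cos{\left(6 \right)}}{4 e^{6}}; F(0) = \frac{3}{4}.
Integral = F(3) - F(0) = - \frac{3}{4} - \frac{3 \sin{\left(6 \right)}}{4 e^{6}} + \frac{3 \cos{\left(6 \right)}}{4 e^{6}}.

Antiderivative: F(\theta) = \frac{3 \left(- \sin{\left(2 \theta \right)} + \cos{\left(2 \theta \right)}\right) e^{- 2 \theta}}{4}; value = - \frac{3}{4} - \frac{3 \sin{\left(6 \right)}}{4 e^{6}} + \frac{3 \cos{\left(6 \right)}}{4 e^{6}}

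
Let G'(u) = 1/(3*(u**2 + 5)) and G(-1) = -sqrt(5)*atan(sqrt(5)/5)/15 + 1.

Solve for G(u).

G(u) = sqrt(5)*atan(sqrt(5)*u/5)/15 + 1

Check a candidate G(u) by differentiating: d/du[G] must match the given G'(u).
A general antiderivative is sqrt(5)*atan(sqrt(5)*u/5)/15 + C.
The condition gives C = -sqrt(5)*atan(sqrt(5)/5)/15 + 1 - (-sqrt(5)*atan(sqrt(5)/5)/15) = 1.
So G(u) = sqrt(5)*atan(sqrt(5)*u/5)/15 + 1.
Check: d/du[sqrt(5)*atan(sqrt(5)*u/5)/15 + 1] = 1/(3*u**2 + 15), which equals G'(u).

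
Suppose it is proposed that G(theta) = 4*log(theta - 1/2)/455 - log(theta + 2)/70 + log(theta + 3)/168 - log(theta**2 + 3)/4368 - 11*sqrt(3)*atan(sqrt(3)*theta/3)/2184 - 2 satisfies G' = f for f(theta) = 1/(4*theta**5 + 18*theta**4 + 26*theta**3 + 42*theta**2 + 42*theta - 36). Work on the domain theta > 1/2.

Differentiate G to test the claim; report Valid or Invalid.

Valid - the claim checks out under differentiation.

d/dtheta[G] = 1/(4*theta**5 + 18*theta**4 + 26*theta**3 + 42*theta**2 + 42*theta - 36)
This equals f(theta) exactly, so the claim holds.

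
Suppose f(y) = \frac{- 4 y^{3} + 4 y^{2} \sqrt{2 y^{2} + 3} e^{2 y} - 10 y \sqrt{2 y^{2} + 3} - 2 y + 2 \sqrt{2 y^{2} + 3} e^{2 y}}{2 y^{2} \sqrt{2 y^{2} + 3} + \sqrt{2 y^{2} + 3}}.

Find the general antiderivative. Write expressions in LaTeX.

F(y) = - \sqrt{2 y^{2} + 3} + e^{2 y} - \frac{5 \log{\left(2 y^{2} + 1 \right)}}{2} + C

Recover f(y) by differentiating a candidate F(y); any mismatch rules it out.
Check: d/dy[- \sqrt{2 y^{2} + 3} + e^{2 y} - \frac{5 \log{\left(2 y^{2} + 1 \right)}}{2}] = \frac{- 4 y^{3} + 4 y^{2} \sqrt{2 y^{2} + 3} e^{2 y} - 10 y \sqrt{2 y^{2} + 3} - 2 y + 2 \sqrt{2 y^{2} + 3} e^{2 y}}{2 y^{2} \sqrt{2 y^{2} + 3} + \sqrt{2 y^{2} + 3}} = f(y).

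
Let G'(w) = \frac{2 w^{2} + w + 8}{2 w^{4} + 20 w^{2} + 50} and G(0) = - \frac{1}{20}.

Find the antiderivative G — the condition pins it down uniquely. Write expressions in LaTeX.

Check a candidate G(w) by differentiating: d/dw[G] must match the given G'(w).
A general antiderivative is \frac{- 2 w - 5}{20 w^{2} + 100} + \frac{9 \sqrt{5} \operatorname{atan}{\left(\frac{\sqrt{5} w}{5} \right)}}{50} + C.
The condition gives C = - \frac{1}{20} - (- \frac{1}{20}) = 0.
So G(w) = \frac{- 2 w - 5}{20 w^{2} + 100} + \frac{9 \sqrt{5} \operatorname{atan}{\left(\frac{\sqrt{5} w}{5} \right)}}{50}.
Check: d/dw[\frac{- 2 w - 5}{20 w^{2} + 100} + \frac{9 \sqrt{5} \operatorname{atan}{\left(\frac{\sqrt{5} w}{5} \right)}}{50}] = \frac{2 w^{2} + w + 8}{2 w^{4} + 20 w^{2} + 50} = G'(w).

G(w) = \frac{- 2 w - 5}{20 w^{2} + 100} + \frac{9 \sqrt{5} \operatorname{atan}{\left(\frac{\sqrt{5} w}{5} \right)}}{50}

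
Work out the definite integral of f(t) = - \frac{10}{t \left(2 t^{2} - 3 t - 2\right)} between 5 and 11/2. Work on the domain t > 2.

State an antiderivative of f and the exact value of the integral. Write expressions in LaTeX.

Factor the denominator (t \left(t - 2\right) \left(2 t + 1\right)) and decompose: f = - \frac{8}{2 t + 1} - \frac{1}{t - 2} + \frac{5}{t}; each piece integrates to a log, atan, or power term.
F(t) = 5 \log{\left(t \right)} - \log{\left(t - 2 \right)} - 4 \log{\left(t + \frac{1}{2} \right)} is an antiderivative of f.
Check: d/dt[5 \log{\left(t \right)} - \log{\left(t - 2 \right)} - 4 \log{\left(t + \frac{1}{2} \right)}] = - \frac{10}{2 t^{3} - 3 t^{2} - 2 t}, which equals f(t).
F(11/2) = - 4 \log{\left(6 \right)} - \log{\left(\frac{7}{2} \right)} + 5 \log{\left(\frac{11}{2} \right)}; F(5) = - 4 \log{\left(\frac{11}{2} \right)} - \log{\left(3 \right)} + 5 \log{\left(5 \right)}.
Integral = F(11/2) - F(5) = - 5 \log{\left(5 \right)} - 4 \log{\left(6 \right)} - \log{\left(\frac{7}{2} \right)} + \log{\left(3 \right)} + 9 \log{\left(\frac{11}{2} \right)}.

Antiderivative: F(t) = 5 \log{\left(t \right)} - \log{\left(t - 2 \right)} - 4 \log{\left(t + \frac{1}{2} \right)}; value = - 5 \log{\left(5 \right)} - 4 \log{\left(6 \right)} - \log{\left(\frac{7}{2} \right)} + \log{\left(3 \right)} + 9 \log{\left(\frac{11}{2} \right)}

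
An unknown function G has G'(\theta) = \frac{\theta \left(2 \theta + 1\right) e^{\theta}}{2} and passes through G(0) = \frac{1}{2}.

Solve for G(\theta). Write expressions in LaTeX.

Recognize the product-rule pattern: G'(\theta) = u'v + uv' with u = \theta^{2} - \frac{3 \theta}{2} + \frac{3}{2}, v = e^{\theta}, so integration by parts undoes it.
A general antiderivative is \frac{\left(2 \theta^{2} - 3 \theta + 3\right) e^{\theta}}{2} + C.
The condition gives C = \frac{1}{2} - (\frac{3}{2}) = -1.
So G(\theta) = \frac{\left(2 \theta^{2} - 3 \theta + 3\right) e^{\theta} - 2}{2}.
Check: d/d\theta[\frac{\left(2 \theta^{2} - 3 \theta + 3\right) e^{\theta} - 2}{2}] = \theta^{2} e^{\theta} + \frac{\theta e^{\theta}}{2}, which equals G'(\theta).

G(\theta) = \frac{\left(2 \theta^{2} - 3 \theta + 3\right) e^{\theta} - 2}{2}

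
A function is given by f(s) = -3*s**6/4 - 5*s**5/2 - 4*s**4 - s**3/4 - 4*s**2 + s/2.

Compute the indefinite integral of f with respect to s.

The integrand splits into summands that can be handled one at a time.
Check: d/ds[-3*s**7/28 - 5*s**6/12 - 4*s**5/5 - s**4/16 - 4*s**3/3 + s**2/4] = -3*s**6/4 - 5*s**5/2 - 4*s**4 - s**3/4 - 4*s**2 + s/2 = f(s).

F(s) = -3*s**7/28 - 5*s**6/12 - 4*s**5/5 - s**4/16 - 4*s**3/3 + s**2/4 + C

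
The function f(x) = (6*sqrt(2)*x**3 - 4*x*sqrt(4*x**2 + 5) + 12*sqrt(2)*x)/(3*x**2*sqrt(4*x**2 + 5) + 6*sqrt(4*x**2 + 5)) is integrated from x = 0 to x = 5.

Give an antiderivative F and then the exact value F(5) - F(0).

Check any antiderivative F(x) by computing F'(x) and comparing it with f(x).
F(x) = sqrt(2)*(3*sqrt(4*x**2 + 5) - 2*sqrt(2)*log(x**2 + 2))/6 is an antiderivative of f.
Check: d/dx[sqrt(2)*(3*sqrt(4*x**2 + 5) - 2*sqrt(2)*log(x**2 + 2))/6] = (6*sqrt(2)*x**3 - 4*x*sqrt(4*x**2 + 5) + 12*sqrt(2)*x)/(3*x**2*sqrt(4*x**2 + 5) + 6*sqrt(4*x**2 + 5)) = f(x).
F(5) = -2*log(27)/3 + sqrt(210)/2; F(0) = -2*log(2)/3 + sqrt(10)/2.
Integral = F(5) - F(0) = -2*log(27)/3 - sqrt(10)/2 + 2*log(2)/3 + sqrt(210)/2.

Antiderivative: F(x) = sqrt(2)*(3*sqrt(4*x**2 + 5) - 2*sqrt(2)*log(x**2 + 2))/6; value = -2*log(27)/3 - sqrt(10)/2 + 2*log(2)/3 + sqrt(210)/2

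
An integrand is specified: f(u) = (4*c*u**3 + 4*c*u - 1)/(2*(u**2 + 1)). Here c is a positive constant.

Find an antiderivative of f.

An antiderivative is F(u) = (2*c*u**2 - atan(u))/2.

Whatever form F(u) takes, F'(u) = f(u) is non-negotiable.
Check: d/du[(2*c*u**2 - atan(u))/2] = (4*c*u**3 + 4*c*u - 1)/(2*u**2 + 2), which equals f(u).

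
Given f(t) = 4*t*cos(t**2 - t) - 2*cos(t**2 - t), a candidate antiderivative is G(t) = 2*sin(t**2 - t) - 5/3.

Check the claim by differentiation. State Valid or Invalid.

d/dt[G] = 4*t*cos(t**2 - t) - 2*cos(t**2 - t)
This equals f(t) exactly, so the claim holds.

Valid: G'(t) = f(t).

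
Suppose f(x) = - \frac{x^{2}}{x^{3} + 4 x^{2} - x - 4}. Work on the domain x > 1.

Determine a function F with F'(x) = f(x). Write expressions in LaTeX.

An antiderivative is F(x) = - \frac{\log{\left(x - 1 \right)}}{10} + \frac{\log{\left(x + 1 \right)}}{6} - \frac{16 \log{\left(x + 4 \right)}}{15}.

The denominator factors as \left(x - 1\right) \left(x + 1\right) \left(x + 4\right); partial fractions split f into directly integrable pieces: - \frac{16}{15 \left(x + 4\right)} + \frac{1}{6 \left(x + 1\right)} - \frac{1}{10 \left(x - 1\right)}.
Check: d/dx[- \frac{\log{\left(x - 1 \right)}}{10} + \frac{\log{\left(x + 1 \right)}}{6} - \frac{16 \log{\left(x + 4 \right)}}{15}] = - \frac{x^{2}}{x^{3} + 4 x^{2} - x - 4} = f(x).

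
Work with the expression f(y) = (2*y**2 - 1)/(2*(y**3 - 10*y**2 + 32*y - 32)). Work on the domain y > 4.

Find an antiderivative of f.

An antiderivative is F(y) = (y*log(y - 4) + 7*y*log(y - 2) - 4*log(y - 4) - 28*log(y - 2) - 62)/(8*(y - 4)).

The denominator factors as 2*(y - 4)**2*(y - 2); partial fractions split f into directly integrable pieces: 7/(8*(y - 2)) + 1/(8*(y - 4)) + 31/(4*(y - 4)**2).
Check: d/dy[(y*log(y - 4) + 7*y*log(y - 2) - 4*log(y - 4) - 28*log(y - 2) - 62)/(8*(y - 4))] = (2*y**2 - 1)/(2*y**3 - 20*y**2 + 64*y - 64), which equals f(y).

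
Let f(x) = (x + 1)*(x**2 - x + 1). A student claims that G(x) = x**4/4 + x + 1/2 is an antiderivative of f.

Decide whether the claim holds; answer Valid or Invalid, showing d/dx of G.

Valid. The derivative of G reproduces f.

d/dx[G] = x**3 + 1
This equals f(x) exactly, so the claim holds.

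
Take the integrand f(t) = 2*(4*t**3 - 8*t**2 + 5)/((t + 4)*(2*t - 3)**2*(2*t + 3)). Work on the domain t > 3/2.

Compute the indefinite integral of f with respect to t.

F(t) = (1810*t*log(t - 3/2) - 12826*t*log(t + 3/2) + 54576*t*log(t + 4) - 2715*log(t - 3/2) + 19239*log(t + 3/2) - 81864*log(t + 4) - 330)/(43560*t - 65340) + C

The denominator factors as (t + 4)*(2*t - 3)**2*(2*t + 3); partial fractions split f into directly integrable pieces: -53/(90*(2*t + 3)) + 181/(2178*(2*t - 3)) + 1/(33*(2*t - 3)**2) + 758/(605*(t + 4)).
Check: d/dt[(1810*t*log(t - 3/2) - 12826*t*log(t + 3/2) + 54576*t*log(t + 4) - 2715*log(t - 3/2) + 19239*log(t + 3/2) - 81864*log(t + 4) - 330)/(43560*t - 65340)] = (8*t**3 - 16*t**2 + 10)/(8*t**4 + 20*t**3 - 66*t**2 - 45*t + 108), which equals f(t).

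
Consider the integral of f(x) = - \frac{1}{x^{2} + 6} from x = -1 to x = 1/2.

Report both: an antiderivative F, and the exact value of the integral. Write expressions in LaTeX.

Check any antiderivative F(x) by computing F'(x) and comparing it with f(x).
F(x) = - \frac{\sqrt{6} \operatorname{atan}{\left(\frac{\sqrt{6} x}{6} \right)}}{6} is an antiderivative of f.
Check: d/dx[- \frac{\sqrt{6} \operatorname{atan}{\left(\frac{\sqrt{6} x}{6} \right)}}{6}] = - \frac{1}{x^{2} + 6} = f(x).
F(1/2) = - \frac{\sqrt{6} \operatorname{atan}{\left(\frac{\sqrt{6}}{12} \right)}}{6}; F(-1) = \frac{\sqrt{6} \operatorname{atan}{\left(\frac{\sqrt{6}}{6} \right)}}{6}.
Integral = F(1/2) - F(-1) = - \frac{\sqrt{6} \operatorname{atan}{\left(\frac{\sqrt{6}}{6} \right)}}{6} - \frac{\sqrt{6} \operatorname{atan}{\left(\frac{\sqrt{6}}{12} \right)}}{6}.

Antiderivative: F(x) = - \frac{\sqrt{6} \operatorname{atan}{\left(\frac{\sqrt{6} x}{6} \right)}}{6}; value = - \frac{\sqrt{6} \operatorname{atan}{\left(\frac{\sqrt{6}}{6} \right)}}{6} - \frac{\sqrt{6} \operatorname{atan}{\left(\frac{\sqrt{6}}{12} \right)}}{6}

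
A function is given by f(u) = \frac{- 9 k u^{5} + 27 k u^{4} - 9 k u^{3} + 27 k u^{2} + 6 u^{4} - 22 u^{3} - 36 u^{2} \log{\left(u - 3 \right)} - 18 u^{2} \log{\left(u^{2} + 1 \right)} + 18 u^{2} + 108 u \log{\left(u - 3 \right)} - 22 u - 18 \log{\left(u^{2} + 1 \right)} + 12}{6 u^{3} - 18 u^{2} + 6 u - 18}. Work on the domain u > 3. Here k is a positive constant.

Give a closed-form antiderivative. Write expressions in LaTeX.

A candidate is checked by its d/du: the result must match f(u).
Check: d/du[\frac{- 6 k u^{3} + 6 u^{2} - 8 u - 36 \log{\left(u - 3 \right)} \log{\left(u^{2} + 1 \right)} + 15}{12}] = \frac{- 9 k u^{5} + 27 k u^{4} - 9 k u^{3} + 27 k u^{2} + 6 u^{4} - 22 u^{3} - 36 u^{2} \log{\left(u - 3 \right)} - 18 u^{2} \log{\left(u^{2} + 1 \right)} + 18 u^{2} + 108 u \log{\left(u - 3 \right)} - 22 u - 18 \log{\left(u^{2} + 1 \right)} + 12}{6 u^{3} - 18 u^{2} + 6 u - 18} = f(u).

An antiderivative is F(u) = \frac{- 6 k u^{3} + 6 u^{2} - 8 u - 36 \log{\left(u - 3 \right)} \log{\left(u^{2} + 1 \right)} + 15}{12}.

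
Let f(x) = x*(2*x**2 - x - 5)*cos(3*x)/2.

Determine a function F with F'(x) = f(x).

For F(x) to be correct the identity F'(x) - f(x) = 0 must hold.
Check: d/dx[(18*x**3*sin(3*x) - 9*x**2*sin(3*x) + 18*x**2*cos(3*x) - 57*x*sin(3*x) - 6*x*cos(3*x) + 2*sin(3*x) - 19*cos(3*x))/54] = x**3*cos(3*x) - x**2*cos(3*x)/2 - 5*x*cos(3*x)/2, which equals f(x).

An antiderivative is F(x) = (18*x**3*sin(3*x) - 9*x**2*sin(3*x) + 18*x**2*cos(3*x) - 57*x*sin(3*x) - 6*x*cos(3*x) + 2*sin(3*x) - 19*cos(3*x))/54.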